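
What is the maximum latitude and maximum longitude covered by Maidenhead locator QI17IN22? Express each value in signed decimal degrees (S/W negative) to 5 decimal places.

Field Q=16, I=8: +16·20° lon, +8·10° lat → SW at lon 140°, lat -10°.
Square 1, 7: +1·2° lon, +7·1° lat → SW at lon 142°, lat -3°.
Subsquare i=8, n=13: +8·0.0833333° lon, +13·0.0416667° lat → SW at lon 142.667°, lat -2.45833°.
Extended square 2, 2: +2·0.00833333° lon, +2·0.00416667° lat → SW at lon 142.683°, lat -2.45°.
Cell spans 0.00833333° lon × 0.00416667° lat. NE corner is SW corner plus one full cell.
latitude -2.44583, longitude 142.69167.

-2.44583, 142.69167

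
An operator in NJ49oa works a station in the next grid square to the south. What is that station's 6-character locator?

NJ48ox

Latitude subsquare a = 0; −1 → -1, wraps to 23 = x, carry into square.
Latitude square 9; −1 → 8.
The longitude characters are unchanged.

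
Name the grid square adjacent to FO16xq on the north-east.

FO26ar

Longitude subsquare x = 23; +1 → 24, wraps to 0 = a, carry into square.
Longitude square 1; +1 → 2.
Latitude subsquare q = 16; +1 → 17 = r.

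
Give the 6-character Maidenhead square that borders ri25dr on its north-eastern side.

RI25es

Longitude subsquare d = 3; +1 → 4 = e.
Latitude subsquare r = 17; +1 → 18 = s.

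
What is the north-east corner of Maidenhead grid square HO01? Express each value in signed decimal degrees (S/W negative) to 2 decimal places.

52.00, -38.00

Field H=7, O=14: +7·20° lon, +14·10° lat → SW at lon -40°, lat 50°.
Square 0, 1: +0·2° lon, +1·1° lat → SW at lon -40°, lat 51°.
Cell spans 2° lon × 1° lat. NE corner is SW corner plus one full cell.
latitude 52.00, longitude -38.00.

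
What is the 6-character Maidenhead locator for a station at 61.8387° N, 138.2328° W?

Shift to the Maidenhead origin (180°W, 90°S): lon 41.7672, lat 151.8387.
Field: 41.7672/20 → 2 → C, 151.8387/10 → 15 → P; chars CP.
Square: 1.7672/2 → 0, 1.8387/1 → 1; chars 01.
Subsquare: 1.7672/0.0833333 → 21 → v, 0.8387/0.0416667 → 20 → u; chars vu.

CP01vu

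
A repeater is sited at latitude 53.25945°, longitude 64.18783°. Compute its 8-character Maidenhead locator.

MO23cg22

Add 180° to longitude and 90° to latitude: 244.18783, 143.25945.
Field: 244.18783/20 → 12 → M, 143.25945/10 → 14 → O; chars MO.
Square: 4.18783/2 → 2, 3.25945/1 → 3; chars 23.
Subsquare: 0.18783/0.0833333 → 2 → c, 0.25945/0.0416667 → 6 → g; chars cg.
Extended square: 0.02116/0.00833333 → 2, 0.00945/0.00416667 → 2; chars 22.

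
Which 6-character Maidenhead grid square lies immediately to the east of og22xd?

OG32ad

Longitude subsquare x = 23; +1 → 24, wraps to 0 = a, carry into square.
Longitude square 2; +1 → 3.
The latitude characters are unchanged.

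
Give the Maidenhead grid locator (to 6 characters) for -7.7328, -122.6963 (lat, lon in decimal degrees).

CI82pg

Offset from 180°W / 90°S: lon 57.3037°, lat 82.2672°.
Field (20°×10°, letters A–R): 57.3037/20 → 2 → C, 82.2672/10 → 8 → I; chars CI.
Square (2°×1°, digits 0–9): 17.3037/2 → 8, 2.2672/1 → 2; chars 82.
Subsquare (5′×2.5′, letters a–x): 1.3037/0.0833333 → 15 → p, 0.2672/0.0416667 → 6 → g; chars pg.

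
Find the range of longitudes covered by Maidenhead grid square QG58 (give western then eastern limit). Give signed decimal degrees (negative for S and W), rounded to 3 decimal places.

Field Q=16, G=6: +16·20° lon, +6·10° lat → SW at lon 140°, lat -30°.
Square 5, 8: +5·2° lon, +8·1° lat → SW at lon 150°, lat -22°.
Cell spans 2° lon × 1° lat.
west 150.000, east 152.000.

150.000, 152.000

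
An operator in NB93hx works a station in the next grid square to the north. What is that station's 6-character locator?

NB94ha

Latitude subsquare x = 23; +1 → 24, wraps to 0 = a, carry into square.
Latitude square 3; +1 → 4.
The longitude characters are unchanged.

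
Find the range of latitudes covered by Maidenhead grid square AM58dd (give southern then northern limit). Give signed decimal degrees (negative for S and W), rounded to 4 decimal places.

38.1250, 38.1667

Field A=0, M=12: +0·20° lon, +12·10° lat → SW at lon -180°, lat 30°.
Square 5, 8: +5·2° lon, +8·1° lat → SW at lon -170°, lat 38°.
Subsquare d=3, d=3: +3·0.0833333° lon, +3·0.0416667° lat → SW at lon -169.75°, lat 38.125°.
Cell spans 0.0833333° lon × 0.0416667° lat.
south 38.1250, north 38.1667.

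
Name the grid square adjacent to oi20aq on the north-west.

Longitude subsquare a = 0; −1 → -1, wraps to 23 = x, carry into square.
Longitude square 2; −1 → 1.
Latitude subsquare q = 16; +1 → 17 = r.

OI10xr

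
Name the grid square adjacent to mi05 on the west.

LI95

Longitude square 0; −1 → -1, wraps to 9, carry into field.
Longitude field M = 12; −1 → 11 = L.
The latitude characters are unchanged.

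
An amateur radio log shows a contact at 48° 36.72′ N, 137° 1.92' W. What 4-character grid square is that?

Add 180° to longitude and 90° to latitude: 42.97, 138.61.
Field: lon ⌊42.97/20⌋ = 2 → C; lat ⌊138.61/10⌋ = 13 → N.
Square: lon ⌊2.97/2⌋ = 1; lat ⌊8.61/1⌋ = 8.

CN18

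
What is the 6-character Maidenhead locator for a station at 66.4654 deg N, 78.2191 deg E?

MP96cl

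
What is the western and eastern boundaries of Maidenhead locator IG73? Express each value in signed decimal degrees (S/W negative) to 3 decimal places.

Field I=8, G=6: +8·20° lon, +6·10° lat → SW at lon -20°, lat -30°.
Square 7, 3: +7·2° lon, +3·1° lat → SW at lon -6°, lat -27°.
Cell spans 2° lon × 1° lat.
west -6.000, east -4.000.

-6.000, -4.000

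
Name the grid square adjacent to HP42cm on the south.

Latitude subsquare m = 12; −1 → 11 = l.
The longitude characters are unchanged.

HP42cl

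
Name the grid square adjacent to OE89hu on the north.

OE89hv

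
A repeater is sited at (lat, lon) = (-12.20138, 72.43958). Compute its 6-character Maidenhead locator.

Shift to the Maidenhead origin (180°W, 90°S): lon 252.4396, lat 77.7986.
Field (20°×10°, letters A–R): lon ⌊252.4396/20⌋ = 12 → M; lat ⌊77.7986/10⌋ = 7 → H.
Square (2°×1°, digits 0–9): lon ⌊12.4396/2⌋ = 6; lat ⌊7.7986/1⌋ = 7.
Subsquare (5′×2.5′, letters a–x): lon ⌊0.4396/0.0833333⌋ = 5 → f; lat ⌊0.7986/0.0416667⌋ = 19 → t.

MH67ft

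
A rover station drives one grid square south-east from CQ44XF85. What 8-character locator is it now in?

CQ44xf94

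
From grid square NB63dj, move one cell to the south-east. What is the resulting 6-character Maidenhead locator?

Longitude subsquare d = 3; +1 → 4 = e.
Latitude subsquare j = 9; −1 → 8 = i.

NB63ei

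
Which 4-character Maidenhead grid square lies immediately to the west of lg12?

LG02

Longitude square 1; −1 → 0.
The latitude characters are unchanged.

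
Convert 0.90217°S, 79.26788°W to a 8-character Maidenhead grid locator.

Add 180° to longitude and 90° to latitude: 100.73212, 89.09783.
Field (20°×10°, letters A–R): lon ⌊100.73212/20⌋ = 5 → F; lat ⌊89.09783/10⌋ = 8 → I.
Square (2°×1°, digits 0–9): lon ⌊0.73212/2⌋ = 0; lat ⌊9.09783/1⌋ = 9.
Subsquare (5′×2.5′, letters a–x): lon ⌊0.73212/0.0833333⌋ = 8 → i; lat ⌊0.09783/0.0416667⌋ = 2 → c.
Extended square (30″×15″, digits 0–9): lon ⌊0.06545/0.00833333⌋ = 7; lat ⌊0.01450/0.00416667⌋ = 3.

FI09ic73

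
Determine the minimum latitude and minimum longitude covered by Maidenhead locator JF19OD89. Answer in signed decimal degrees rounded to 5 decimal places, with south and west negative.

Field J=9, F=5: +9·20° lon, +5·10° lat → SW at lon 0°, lat -40°.
Square 1, 9: +1·2° lon, +9·1° lat → SW at lon 2°, lat -31°.
Subsquare o=14, d=3: +14·0.0833333° lon, +3·0.0416667° lat → SW at lon 3.16667°, lat -30.875°.
Extended square 8, 9: +8·0.00833333° lon, +9·0.00416667° lat → SW at lon 3.23333°, lat -30.8375°.
latitude -30.83750, longitude 3.23333.

-30.83750, 3.23333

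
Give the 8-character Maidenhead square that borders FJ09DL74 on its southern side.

FJ09dl73

Latitude extended square 4; −1 → 3.
The longitude characters are unchanged.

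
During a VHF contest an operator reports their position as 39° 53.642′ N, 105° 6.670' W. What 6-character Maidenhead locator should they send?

DM79kv

Offset from 180°W / 90°S: lon 74.8888°, lat 129.8940°.
Field (20°×10°, letters A–R): 74.8888/20 → 3 → D, 129.8940/10 → 12 → M; chars DM.
Square (2°×1°, digits 0–9): 14.8888/2 → 7, 9.8940/1 → 9; chars 79.
Subsquare (5′×2.5′, letters a–x): 0.8888/0.0833333 → 10 → k, 0.8940/0.0416667 → 21 → v; chars kv.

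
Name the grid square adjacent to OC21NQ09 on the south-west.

Longitude extended square 0; −1 → -1, wraps to 9, carry into subsquare.
Longitude subsquare n = 13; −1 → 12 = m.
Latitude extended square 9; −1 → 8.

OC21mq98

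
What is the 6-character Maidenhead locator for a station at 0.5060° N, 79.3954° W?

Add 180° to longitude and 90° to latitude: 100.6046, 90.5060.
Field: lon ⌊100.6046/20⌋ = 5 → F; lat ⌊90.5060/10⌋ = 9 → J.
Square: lon ⌊0.6046/2⌋ = 0; lat ⌊0.5060/1⌋ = 0.
Subsquare: lon ⌊0.6046/0.0833333⌋ = 7 → h; lat ⌊0.5060/0.0416667⌋ = 12 → m.

FJ00hm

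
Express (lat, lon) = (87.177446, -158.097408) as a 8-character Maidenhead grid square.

BR07we82

Add 180° to longitude and 90° to latitude: 21.90259, 177.17745.
Field: lon ⌊21.90259/20⌋ = 1 → B; lat ⌊177.17745/10⌋ = 17 → R.
Square: lon ⌊1.90259/2⌋ = 0; lat ⌊7.17745/1⌋ = 7.
Subsquare: lon ⌊1.90259/0.0833333⌋ = 22 → w; lat ⌊0.17745/0.0416667⌋ = 4 → e.
Extended square: lon ⌊0.06926/0.00833333⌋ = 8; lat ⌊0.01078/0.00416667⌋ = 2.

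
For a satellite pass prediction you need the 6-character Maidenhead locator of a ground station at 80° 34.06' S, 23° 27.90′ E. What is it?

KA19rk

Shift to the Maidenhead origin (180°W, 90°S): lon 203.4650, lat 9.4323.
Field: lon ⌊203.4650/20⌋ = 10 → K; lat ⌊9.4323/10⌋ = 0 → A.
Square: lon ⌊3.4650/2⌋ = 1; lat ⌊9.4323/1⌋ = 9.
Subsquare: lon ⌊1.4650/0.0833333⌋ = 17 → r; lat ⌊0.4323/0.0416667⌋ = 10 → k.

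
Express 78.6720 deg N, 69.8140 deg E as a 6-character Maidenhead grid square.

Add 180° to longitude and 90° to latitude: 249.8140, 168.6720.
Field: 249.8140/20 → 12 → M, 168.6720/10 → 16 → Q; chars MQ.
Square: 9.8140/2 → 4, 8.6720/1 → 8; chars 48.
Subsquare: 1.8140/0.0833333 → 21 → v, 0.6720/0.0416667 → 16 → q; chars vq.

MQ48vq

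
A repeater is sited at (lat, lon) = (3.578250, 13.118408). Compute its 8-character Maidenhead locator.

Offset from 180°W / 90°S: lon 193.11841°, lat 93.57825°.
Field (20°×10°, letters A–R): lon ⌊193.11841/20⌋ = 9 → J; lat ⌊93.57825/10⌋ = 9 → J.
Square (2°×1°, digits 0–9): lon ⌊13.11841/2⌋ = 6; lat ⌊3.57825/1⌋ = 3.
Subsquare (5′×2.5′, letters a–x): lon ⌊1.11841/0.0833333⌋ = 13 → n; lat ⌊0.57825/0.0416667⌋ = 13 → n.
Extended square (30″×15″, digits 0–9): lon ⌊0.03507/0.00833333⌋ = 4; lat ⌊0.03658/0.00416667⌋ = 8.

JJ63nn48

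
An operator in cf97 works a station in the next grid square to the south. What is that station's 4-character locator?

Latitude square 7; −1 → 6.
The longitude characters are unchanged.

CF96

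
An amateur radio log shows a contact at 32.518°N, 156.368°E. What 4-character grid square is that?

QM82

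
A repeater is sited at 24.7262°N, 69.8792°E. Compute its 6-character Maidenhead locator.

ML44wr

Offset from 180°W / 90°S: lon 249.8792°, lat 114.7262°.
Field: 249.8792/20 → 12 → M, 114.7262/10 → 11 → L; chars ML.
Square: 9.8792/2 → 4, 4.7262/1 → 4; chars 44.
Subsquare: 1.8792/0.0833333 → 22 → w, 0.7262/0.0416667 → 17 → r; chars wr.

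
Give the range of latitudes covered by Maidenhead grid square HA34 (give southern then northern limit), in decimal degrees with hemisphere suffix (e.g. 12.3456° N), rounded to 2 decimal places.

Field H=7, A=0: +7·20° lon, +0·10° lat → SW at lon -40°, lat -90°.
Square 3, 4: +3·2° lon, +4·1° lat → SW at lon -34°, lat -86°.
Cell spans 2° lon × 1° lat.
south 86.00° S, north 85.00° S.

86.00° S, 85.00° S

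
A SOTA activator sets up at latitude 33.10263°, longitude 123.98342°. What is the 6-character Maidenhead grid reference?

Add 180° to longitude and 90° to latitude: 303.9834, 123.1026.
Field (20°×10°, letters A–R): lon ⌊303.9834/20⌋ = 15 → P; lat ⌊123.1026/10⌋ = 12 → M.
Square (2°×1°, digits 0–9): lon ⌊3.9834/2⌋ = 1; lat ⌊3.1026/1⌋ = 3.
Subsquare (5′×2.5′, letters a–x): lon ⌊1.9834/0.0833333⌋ = 23 → x; lat ⌊0.1026/0.0416667⌋ = 2 → c.

PM13xc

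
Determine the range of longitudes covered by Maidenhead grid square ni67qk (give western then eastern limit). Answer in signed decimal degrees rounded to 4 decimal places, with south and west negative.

93.3333, 93.4167

Field N=13, I=8: +13·20° lon, +8·10° lat → SW at lon 80°, lat -10°.
Square 6, 7: +6·2° lon, +7·1° lat → SW at lon 92°, lat -3°.
Subsquare q=16, k=10: +16·0.0833333° lon, +10·0.0416667° lat → SW at lon 93.3333°, lat -2.58333°.
Cell spans 0.0833333° lon × 0.0416667° lat.
west 93.3333, east 93.4167.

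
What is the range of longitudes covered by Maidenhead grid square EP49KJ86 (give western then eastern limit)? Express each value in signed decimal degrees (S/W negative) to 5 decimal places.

-91.10000, -91.09167

Field E=4, P=15: +4·20° lon, +15·10° lat → SW at lon -100°, lat 60°.
Square 4, 9: +4·2° lon, +9·1° lat → SW at lon -92°, lat 69°.
Subsquare k=10, j=9: +10·0.0833333° lon, +9·0.0416667° lat → SW at lon -91.1667°, lat 69.375°.
Extended square 8, 6: +8·0.00833333° lon, +6·0.00416667° lat → SW at lon -91.1°, lat 69.4°.
Cell spans 0.00833333° lon × 0.00416667° lat.
west -91.10000, east -91.09167.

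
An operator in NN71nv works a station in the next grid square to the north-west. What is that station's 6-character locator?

NN71mw

Longitude subsquare n = 13; −1 → 12 = m.
Latitude subsquare v = 21; +1 → 22 = w.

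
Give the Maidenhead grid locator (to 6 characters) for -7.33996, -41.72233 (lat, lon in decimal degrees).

GI92dp

Offset from 180°W / 90°S: lon 138.2777°, lat 82.6600°.
Field: 138.2777/20 → 6 → G, 82.6600/10 → 8 → I; chars GI.
Square: 18.2777/2 → 9, 2.6600/1 → 2; chars 92.
Subsquare: 0.2777/0.0833333 → 3 → d, 0.6600/0.0416667 → 15 → p; chars dp.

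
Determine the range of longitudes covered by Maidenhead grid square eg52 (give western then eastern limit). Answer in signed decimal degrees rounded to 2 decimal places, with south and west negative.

Field E=4, G=6: +4·20° lon, +6·10° lat → SW at lon -100°, lat -30°.
Square 5, 2: +5·2° lon, +2·1° lat → SW at lon -90°, lat -28°.
Cell spans 2° lon × 1° lat.
west -90.00, east -88.00.

-90.00, -88.00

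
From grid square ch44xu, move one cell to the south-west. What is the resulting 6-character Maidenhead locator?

Longitude subsquare x = 23; −1 → 22 = w.
Latitude subsquare u = 20; −1 → 19 = t.

CH44wt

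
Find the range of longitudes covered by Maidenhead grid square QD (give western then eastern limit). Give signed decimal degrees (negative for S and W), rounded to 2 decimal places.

140.00, 160.00

Field Q=16, D=3: +16·20° lon, +3·10° lat → SW at lon 140°, lat -60°.
Cell spans 20° lon × 10° lat.
west 140.00, east 160.00.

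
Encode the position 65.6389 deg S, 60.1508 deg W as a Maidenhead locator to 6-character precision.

FC94wi

Shift to the Maidenhead origin (180°W, 90°S): lon 119.8492, lat 24.3611.
Field: lon ⌊119.8492/20⌋ = 5 → F; lat ⌊24.3611/10⌋ = 2 → C.
Square: lon ⌊19.8492/2⌋ = 9; lat ⌊4.3611/1⌋ = 4.
Subsquare: lon ⌊1.8492/0.0833333⌋ = 22 → w; lat ⌊0.3611/0.0416667⌋ = 8 → i.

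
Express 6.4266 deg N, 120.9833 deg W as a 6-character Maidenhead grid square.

Shift to the Maidenhead origin (180°W, 90°S): lon 59.0167, lat 96.4266.
Field: lon ⌊59.0167/20⌋ = 2 → C; lat ⌊96.4266/10⌋ = 9 → J.
Square: lon ⌊19.0167/2⌋ = 9; lat ⌊6.4266/1⌋ = 6.
Subsquare: lon ⌊1.0167/0.0833333⌋ = 12 → m; lat ⌊0.4266/0.0416667⌋ = 10 → k.

CJ96mk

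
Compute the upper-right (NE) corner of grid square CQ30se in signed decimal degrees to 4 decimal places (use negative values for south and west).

Field C=2, Q=16: +2·20° lon, +16·10° lat → SW at lon -140°, lat 70°.
Square 3, 0: +3·2° lon, +0·1° lat → SW at lon -134°, lat 70°.
Subsquare s=18, e=4: +18·0.0833333° lon, +4·0.0416667° lat → SW at lon -132.5°, lat 70.1667°.
Cell spans 0.0833333° lon × 0.0416667° lat. NE corner is SW corner plus one full cell.
latitude 70.2083, longitude -132.4167.

70.2083, -132.4167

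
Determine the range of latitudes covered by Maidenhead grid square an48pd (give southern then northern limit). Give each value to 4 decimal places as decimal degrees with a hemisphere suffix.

Field A=0, N=13: +0·20° lon, +13·10° lat → SW at lon -180°, lat 40°.
Square 4, 8: +4·2° lon, +8·1° lat → SW at lon -172°, lat 48°.
Subsquare p=15, d=3: +15·0.0833333° lon, +3·0.0416667° lat → SW at lon -170.75°, lat 48.125°.
Cell spans 0.0833333° lon × 0.0416667° lat.
south 48.1250° N, north 48.1667° N.

48.1250° N, 48.1667° N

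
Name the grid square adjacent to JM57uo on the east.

Longitude subsquare u = 20; +1 → 21 = v.
The latitude characters are unchanged.

JM57vo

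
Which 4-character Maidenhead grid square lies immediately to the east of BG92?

CG02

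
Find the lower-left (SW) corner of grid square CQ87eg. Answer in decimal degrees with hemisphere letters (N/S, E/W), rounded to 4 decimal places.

77.2500° N, 123.6667° W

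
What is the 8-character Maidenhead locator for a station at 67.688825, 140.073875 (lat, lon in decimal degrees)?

QP07aq85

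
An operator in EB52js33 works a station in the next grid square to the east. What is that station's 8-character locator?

EB52js43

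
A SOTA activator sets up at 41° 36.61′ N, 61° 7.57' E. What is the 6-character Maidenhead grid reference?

Offset from 180°W / 90°S: lon 241.1262°, lat 131.6102°.
Field: lon ⌊241.1262/20⌋ = 12 → M; lat ⌊131.6102/10⌋ = 13 → N.
Square: lon ⌊1.1262/2⌋ = 0; lat ⌊1.6102/1⌋ = 1.
Subsquare: lon ⌊1.1262/0.0833333⌋ = 13 → n; lat ⌊0.6102/0.0416667⌋ = 14 → o.

MN01no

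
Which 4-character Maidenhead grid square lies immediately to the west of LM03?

Longitude square 0; −1 → -1, wraps to 9, carry into field.
Longitude field L = 11; −1 → 10 = K.
The latitude characters are unchanged.

KM93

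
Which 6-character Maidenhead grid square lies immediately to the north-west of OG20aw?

Longitude subsquare a = 0; −1 → -1, wraps to 23 = x, carry into square.
Longitude square 2; −1 → 1.
Latitude subsquare w = 22; +1 → 23 = x.

OG10xx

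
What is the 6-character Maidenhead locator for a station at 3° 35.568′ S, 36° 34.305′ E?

KI86gj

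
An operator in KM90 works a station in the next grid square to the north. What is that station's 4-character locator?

KM91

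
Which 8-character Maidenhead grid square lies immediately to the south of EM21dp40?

EM21do49

Latitude extended square 0; −1 → -1, wraps to 9, carry into subsquare.
Latitude subsquare p = 15; −1 → 14 = o.
The longitude characters are unchanged.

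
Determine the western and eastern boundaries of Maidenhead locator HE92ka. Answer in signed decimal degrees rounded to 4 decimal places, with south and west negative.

-21.1667, -21.0833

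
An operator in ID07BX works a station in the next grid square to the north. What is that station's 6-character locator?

Latitude subsquare x = 23; +1 → 24, wraps to 0 = a, carry into square.
Latitude square 7; +1 → 8.
The longitude characters are unchanged.

ID08ba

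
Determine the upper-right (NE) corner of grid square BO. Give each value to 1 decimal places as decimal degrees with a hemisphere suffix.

60.0° N, 140.0° W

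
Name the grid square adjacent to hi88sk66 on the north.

Latitude extended square 6; +1 → 7.
The longitude characters are unchanged.

HI88sk67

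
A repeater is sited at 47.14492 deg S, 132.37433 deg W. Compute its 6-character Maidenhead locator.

CE32tu

Shift to the Maidenhead origin (180°W, 90°S): lon 47.6257, lat 42.8551.
Field: 47.6257/20 → 2 → C, 42.8551/10 → 4 → E; chars CE.
Square: 7.6257/2 → 3, 2.8551/1 → 2; chars 32.
Subsquare: 1.6257/0.0833333 → 19 → t, 0.8551/0.0416667 → 20 → u; chars tu.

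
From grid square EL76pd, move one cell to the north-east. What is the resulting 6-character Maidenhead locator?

Longitude subsquare p = 15; +1 → 16 = q.
Latitude subsquare d = 3; +1 → 4 = e.

EL76qe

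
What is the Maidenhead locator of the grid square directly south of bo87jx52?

BO87jx51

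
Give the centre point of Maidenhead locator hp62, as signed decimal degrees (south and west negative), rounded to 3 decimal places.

Field H=7, P=15: +7·20° lon, +15·10° lat → SW at lon -40°, lat 60°.
Square 6, 2: +6·2° lon, +2·1° lat → SW at lon -28°, lat 62°.
Cell spans 2° lon × 1° lat. Centre is SW corner plus half of each.
latitude 62.500, longitude -27.000.

62.500, -27.000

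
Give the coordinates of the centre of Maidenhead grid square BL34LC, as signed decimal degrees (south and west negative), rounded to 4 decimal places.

Field B=1, L=11: +1·20° lon, +11·10° lat → SW at lon -160°, lat 20°.
Square 3, 4: +3·2° lon, +4·1° lat → SW at lon -154°, lat 24°.
Subsquare l=11, c=2: +11·0.0833333° lon, +2·0.0416667° lat → SW at lon -153.083°, lat 24.0833°.
Cell spans 0.0833333° lon × 0.0416667° lat. Centre is SW corner plus half of each.
latitude 24.1042, longitude -153.0417.

24.1042, -153.0417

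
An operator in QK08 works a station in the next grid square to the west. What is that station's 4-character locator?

PK98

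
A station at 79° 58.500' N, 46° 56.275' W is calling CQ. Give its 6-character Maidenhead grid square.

GQ69mx

Add 180° to longitude and 90° to latitude: 133.0621, 169.9750.
Field: 133.0621/20 → 6 → G, 169.9750/10 → 16 → Q; chars GQ.
Square: 13.0621/2 → 6, 9.9750/1 → 9; chars 69.
Subsquare: 1.0621/0.0833333 → 12 → m, 0.9750/0.0416667 → 23 → x; chars mx.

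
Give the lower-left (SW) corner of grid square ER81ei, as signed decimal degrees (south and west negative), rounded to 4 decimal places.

Field E=4, R=17: +4·20° lon, +17·10° lat → SW at lon -100°, lat 80°.
Square 8, 1: +8·2° lon, +1·1° lat → SW at lon -84°, lat 81°.
Subsquare e=4, i=8: +4·0.0833333° lon, +8·0.0416667° lat → SW at lon -83.6667°, lat 81.3333°.
latitude 81.3333, longitude -83.6667.

81.3333, -83.6667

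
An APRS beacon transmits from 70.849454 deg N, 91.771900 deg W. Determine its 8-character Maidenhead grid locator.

Offset from 180°W / 90°S: lon 88.22810°, lat 160.84945°.
Field: 88.22810/20 → 4 → E, 160.84945/10 → 16 → Q; chars EQ.
Square: 8.22810/2 → 4, 0.84945/1 → 0; chars 40.
Subsquare: 0.22810/0.0833333 → 2 → c, 0.84945/0.0416667 → 20 → u; chars cu.
Extended square: 0.06143/0.00833333 → 7, 0.01612/0.00416667 → 3; chars 73.

EQ40cu73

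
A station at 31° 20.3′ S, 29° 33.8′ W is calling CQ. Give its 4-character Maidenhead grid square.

HF58

Add 180° to longitude and 90° to latitude: 150.44, 58.66.
Field (20°×10°, letters A–R): 150.44/20 → 7 → H, 58.66/10 → 5 → F; chars HF.
Square (2°×1°, digits 0–9): 10.44/2 → 5, 8.66/1 → 8; chars 58.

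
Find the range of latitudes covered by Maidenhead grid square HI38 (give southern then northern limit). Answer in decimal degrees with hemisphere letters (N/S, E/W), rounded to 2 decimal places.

2.00° S, 1.00° S

Field H=7, I=8: +7·20° lon, +8·10° lat → SW at lon -40°, lat -10°.
Square 3, 8: +3·2° lon, +8·1° lat → SW at lon -34°, lat -2°.
Cell spans 2° lon × 1° lat.
south 2.00° S, north 1.00° S.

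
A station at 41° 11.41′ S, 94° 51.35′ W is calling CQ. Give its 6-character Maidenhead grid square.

EE28nt

Offset from 180°W / 90°S: lon 85.1442°, lat 48.8098°.
Field (20°×10°, letters A–R): 85.1442/20 → 4 → E, 48.8098/10 → 4 → E; chars EE.
Square (2°×1°, digits 0–9): 5.1442/2 → 2, 8.8098/1 → 8; chars 28.
Subsquare (5′×2.5′, letters a–x): 1.1442/0.0833333 → 13 → n, 0.8098/0.0416667 → 19 → t; chars nt.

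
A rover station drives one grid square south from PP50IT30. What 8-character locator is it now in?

PP50is39

Latitude extended square 0; −1 → -1, wraps to 9, carry into subsquare.
Latitude subsquare t = 19; −1 → 18 = s.
The longitude characters are unchanged.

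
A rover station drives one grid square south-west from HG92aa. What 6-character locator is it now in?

HG81xx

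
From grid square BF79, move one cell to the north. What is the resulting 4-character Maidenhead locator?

BG70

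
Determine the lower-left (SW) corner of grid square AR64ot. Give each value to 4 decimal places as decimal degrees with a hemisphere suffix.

84.7917° N, 166.8333° W

Field A=0, R=17: +0·20° lon, +17·10° lat → SW at lon -180°, lat 80°.
Square 6, 4: +6·2° lon, +4·1° lat → SW at lon -168°, lat 84°.
Subsquare o=14, t=19: +14·0.0833333° lon, +19·0.0416667° lat → SW at lon -166.833°, lat 84.7917°.
latitude 84.7917° N, longitude 166.8333° W.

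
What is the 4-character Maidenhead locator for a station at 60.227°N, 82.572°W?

EP80

Shift to the Maidenhead origin (180°W, 90°S): lon 97.43, lat 150.23.
Field: lon ⌊97.43/20⌋ = 4 → E; lat ⌊150.23/10⌋ = 15 → P.
Square: lon ⌊17.43/2⌋ = 8; lat ⌊0.23/1⌋ = 0.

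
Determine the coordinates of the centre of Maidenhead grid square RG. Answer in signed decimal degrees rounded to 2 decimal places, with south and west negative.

-25.00, 170.00

Field R=17, G=6: +17·20° lon, +6·10° lat → SW at lon 160°, lat -30°.
Cell spans 20° lon × 10° lat. Centre is SW corner plus half of each.
latitude -25.00, longitude 170.00.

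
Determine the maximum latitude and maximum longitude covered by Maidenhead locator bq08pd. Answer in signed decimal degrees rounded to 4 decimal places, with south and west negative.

78.1667, -158.6667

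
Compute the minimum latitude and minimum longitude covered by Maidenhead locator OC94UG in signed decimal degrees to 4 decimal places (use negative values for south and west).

Field O=14, C=2: +14·20° lon, +2·10° lat → SW at lon 100°, lat -70°.
Square 9, 4: +9·2° lon, +4·1° lat → SW at lon 118°, lat -66°.
Subsquare u=20, g=6: +20·0.0833333° lon, +6·0.0416667° lat → SW at lon 119.667°, lat -65.75°.
latitude -65.7500, longitude 119.6667.

-65.7500, 119.6667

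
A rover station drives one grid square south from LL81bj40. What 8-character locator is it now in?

Latitude extended square 0; −1 → -1, wraps to 9, carry into subsquare.
Latitude subsquare j = 9; −1 → 8 = i.
The longitude characters are unchanged.

LL81bi49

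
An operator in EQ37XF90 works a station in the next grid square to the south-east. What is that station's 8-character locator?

EQ47ae09

Longitude extended square 9; +1 → 10, wraps to 0, carry into subsquare.
Longitude subsquare x = 23; +1 → 24, wraps to 0 = a, carry into square.
Longitude square 3; +1 → 4.
Latitude extended square 0; −1 → -1, wraps to 9, carry into subsquare.
Latitude subsquare f = 5; −1 → 4 = e.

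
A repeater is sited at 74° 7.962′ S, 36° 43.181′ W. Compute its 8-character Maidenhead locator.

HB15pu38

Add 180° to longitude and 90° to latitude: 143.28032, 15.86730.
Field: lon ⌊143.28032/20⌋ = 7 → H; lat ⌊15.86730/10⌋ = 1 → B.
Square: lon ⌊3.28032/2⌋ = 1; lat ⌊5.86730/1⌋ = 5.
Subsquare: lon ⌊1.28032/0.0833333⌋ = 15 → p; lat ⌊0.86730/0.0416667⌋ = 20 → u.
Extended square: lon ⌊0.03032/0.00833333⌋ = 3; lat ⌊0.03397/0.00416667⌋ = 8.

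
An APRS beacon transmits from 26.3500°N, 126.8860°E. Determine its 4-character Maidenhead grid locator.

PL36

Add 180° to longitude and 90° to latitude: 306.89, 116.35.
Field: 306.89/20 → 15 → P, 116.35/10 → 11 → L; chars PL.
Square: 6.89/2 → 3, 6.35/1 → 6; chars 36.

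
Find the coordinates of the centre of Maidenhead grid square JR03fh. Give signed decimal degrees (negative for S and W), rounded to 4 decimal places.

Field J=9, R=17: +9·20° lon, +17·10° lat → SW at lon 0°, lat 80°.
Square 0, 3: +0·2° lon, +3·1° lat → SW at lon 0°, lat 83°.
Subsquare f=5, h=7: +5·0.0833333° lon, +7·0.0416667° lat → SW at lon 0.416667°, lat 83.2917°.
Cell spans 0.0833333° lon × 0.0416667° lat. Centre is SW corner plus half of each.
latitude 83.3125, longitude 0.4583.

83.3125, 0.4583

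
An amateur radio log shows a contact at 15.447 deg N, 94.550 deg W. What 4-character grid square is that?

EK25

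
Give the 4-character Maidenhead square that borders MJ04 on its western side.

LJ94

Longitude square 0; −1 → -1, wraps to 9, carry into field.
Longitude field M = 12; −1 → 11 = L.
The latitude characters are unchanged.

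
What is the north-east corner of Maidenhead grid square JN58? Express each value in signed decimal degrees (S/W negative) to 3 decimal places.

49.000, 12.000

Field J=9, N=13: +9·20° lon, +13·10° lat → SW at lon 0°, lat 40°.
Square 5, 8: +5·2° lon, +8·1° lat → SW at lon 10°, lat 48°.
Cell spans 2° lon × 1° lat. NE corner is SW corner plus one full cell.
latitude 49.000, longitude 12.000.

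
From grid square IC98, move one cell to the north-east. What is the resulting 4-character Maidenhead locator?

JC09

Longitude square 9; +1 → 10, wraps to 0, carry into field.
Longitude field I = 8; +1 → 9 = J.
Latitude square 8; +1 → 9.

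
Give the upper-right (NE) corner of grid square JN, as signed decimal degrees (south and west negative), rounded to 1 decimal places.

Field J=9, N=13: +9·20° lon, +13·10° lat → SW at lon 0°, lat 40°.
Cell spans 20° lon × 10° lat. NE corner is SW corner plus one full cell.
latitude 50.0, longitude 20.0.

50.0, 20.0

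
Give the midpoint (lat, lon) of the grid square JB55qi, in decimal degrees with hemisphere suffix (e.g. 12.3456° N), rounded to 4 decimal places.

74.6458° S, 11.3750° E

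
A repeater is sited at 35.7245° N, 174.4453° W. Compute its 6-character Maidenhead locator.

Add 180° to longitude and 90° to latitude: 5.5547, 125.7245.
Field: 5.5547/20 → 0 → A, 125.7245/10 → 12 → M; chars AM.
Square: 5.5547/2 → 2, 5.7245/1 → 5; chars 25.
Subsquare: 1.5547/0.0833333 → 18 → s, 0.7245/0.0416667 → 17 → r; chars sr.

AM25sr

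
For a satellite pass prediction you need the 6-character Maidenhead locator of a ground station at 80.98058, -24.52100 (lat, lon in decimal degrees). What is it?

HR70rx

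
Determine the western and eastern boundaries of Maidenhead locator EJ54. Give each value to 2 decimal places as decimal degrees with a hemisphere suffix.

Field E=4, J=9: +4·20° lon, +9·10° lat → SW at lon -100°, lat 0°.
Square 5, 4: +5·2° lon, +4·1° lat → SW at lon -90°, lat 4°.
Cell spans 2° lon × 1° lat.
west 90.00° W, east 88.00° W.

90.00° W, 88.00° W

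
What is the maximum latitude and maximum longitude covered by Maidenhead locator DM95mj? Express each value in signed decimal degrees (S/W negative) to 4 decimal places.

Field D=3, M=12: +3·20° lon, +12·10° lat → SW at lon -120°, lat 30°.
Square 9, 5: +9·2° lon, +5·1° lat → SW at lon -102°, lat 35°.
Subsquare m=12, j=9: +12·0.0833333° lon, +9·0.0416667° lat → SW at lon -101°, lat 35.375°.
Cell spans 0.0833333° lon × 0.0416667° lat. NE corner is SW corner plus one full cell.
latitude 35.4167, longitude -100.9167.

35.4167, -100.9167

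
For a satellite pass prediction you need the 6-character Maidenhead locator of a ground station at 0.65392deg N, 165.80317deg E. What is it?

RJ20vp

Offset from 180°W / 90°S: lon 345.8032°, lat 90.6539°.
Field: 345.8032/20 → 17 → R, 90.6539/10 → 9 → J; chars RJ.
Square: 5.8032/2 → 2, 0.6539/1 → 0; chars 20.
Subsquare: 1.8032/0.0833333 → 21 → v, 0.6539/0.0416667 → 15 → p; chars vp.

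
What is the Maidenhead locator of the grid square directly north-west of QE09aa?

PE99xb

Longitude subsquare a = 0; −1 → -1, wraps to 23 = x, carry into square.
Longitude square 0; −1 → -1, wraps to 9, carry into field.
Longitude field Q = 16; −1 → 15 = P.
Latitude subsquare a = 0; +1 → 1 = b.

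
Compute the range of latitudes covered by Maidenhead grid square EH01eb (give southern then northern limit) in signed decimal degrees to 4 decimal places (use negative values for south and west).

-18.9583, -18.9167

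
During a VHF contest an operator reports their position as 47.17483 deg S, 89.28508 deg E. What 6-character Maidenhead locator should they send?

Shift to the Maidenhead origin (180°W, 90°S): lon 269.2851, lat 42.8252.
Field: 269.2851/20 → 13 → N, 42.8252/10 → 4 → E; chars NE.
Square: 9.2851/2 → 4, 2.8252/1 → 2; chars 42.
Subsquare: 1.2851/0.0833333 → 15 → p, 0.8252/0.0416667 → 19 → t; chars pt.

NE42pt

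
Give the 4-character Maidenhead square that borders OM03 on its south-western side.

Longitude square 0; −1 → -1, wraps to 9, carry into field.
Longitude field O = 14; −1 → 13 = N.
Latitude square 3; −1 → 2.

NM92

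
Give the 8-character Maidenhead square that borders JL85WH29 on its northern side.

JL85wi20

Latitude extended square 9; +1 → 10, wraps to 0, carry into subsquare.
Latitude subsquare h = 7; +1 → 8 = i.
The longitude characters are unchanged.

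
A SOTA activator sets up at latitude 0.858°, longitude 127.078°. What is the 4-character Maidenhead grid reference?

PJ30

Shift to the Maidenhead origin (180°W, 90°S): lon 307.08, lat 90.86.
Field (20°×10°, letters A–R): 307.08/20 → 15 → P, 90.86/10 → 9 → J; chars PJ.
Square (2°×1°, digits 0–9): 7.08/2 → 3, 0.86/1 → 0; chars 30.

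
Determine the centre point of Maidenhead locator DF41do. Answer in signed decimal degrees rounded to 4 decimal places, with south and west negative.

-38.3958, -111.7083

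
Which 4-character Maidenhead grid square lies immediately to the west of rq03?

QQ93

Longitude square 0; −1 → -1, wraps to 9, carry into field.
Longitude field R = 17; −1 → 16 = Q.
The latitude characters are unchanged.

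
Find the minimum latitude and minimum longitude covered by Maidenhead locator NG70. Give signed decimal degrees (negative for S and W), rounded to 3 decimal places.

Field N=13, G=6: +13·20° lon, +6·10° lat → SW at lon 80°, lat -30°.
Square 7, 0: +7·2° lon, +0·1° lat → SW at lon 94°, lat -30°.
latitude -30.000, longitude 94.000.

-30.000, 94.000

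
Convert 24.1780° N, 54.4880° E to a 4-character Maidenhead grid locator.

LL74

Add 180° to longitude and 90° to latitude: 234.49, 114.18.
Field: 234.49/20 → 11 → L, 114.18/10 → 11 → L; chars LL.
Square: 14.49/2 → 7, 4.18/1 → 4; chars 74.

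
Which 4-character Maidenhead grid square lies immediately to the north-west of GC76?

GC67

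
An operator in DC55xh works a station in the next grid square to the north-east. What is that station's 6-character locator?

DC65ai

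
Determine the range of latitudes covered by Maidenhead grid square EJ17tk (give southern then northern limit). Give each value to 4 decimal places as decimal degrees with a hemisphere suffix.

7.4167° N, 7.4583° N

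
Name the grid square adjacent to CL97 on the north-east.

Longitude square 9; +1 → 10, wraps to 0, carry into field.
Longitude field C = 2; +1 → 3 = D.
Latitude square 7; +1 → 8.

DL08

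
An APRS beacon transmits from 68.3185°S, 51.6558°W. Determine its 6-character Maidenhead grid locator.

GC41eq

Add 180° to longitude and 90° to latitude: 128.3442, 21.6815.
Field: lon ⌊128.3442/20⌋ = 6 → G; lat ⌊21.6815/10⌋ = 2 → C.
Square: lon ⌊8.3442/2⌋ = 4; lat ⌊1.6815/1⌋ = 1.
Subsquare: lon ⌊0.3442/0.0833333⌋ = 4 → e; lat ⌊0.6815/0.0416667⌋ = 16 → q.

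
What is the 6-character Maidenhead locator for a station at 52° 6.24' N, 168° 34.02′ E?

Offset from 180°W / 90°S: lon 348.5670°, lat 142.1040°.
Field: 348.5670/20 → 17 → R, 142.1040/10 → 14 → O; chars RO.
Square: 8.5670/2 → 4, 2.1040/1 → 2; chars 42.
Subsquare: 0.5670/0.0833333 → 6 → g, 0.1040/0.0416667 → 2 → c; chars gc.

RO42gc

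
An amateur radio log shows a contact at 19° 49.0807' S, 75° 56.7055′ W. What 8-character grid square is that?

FH20ae63

Shift to the Maidenhead origin (180°W, 90°S): lon 104.05491, lat 70.18199.
Field: 104.05491/20 → 5 → F, 70.18199/10 → 7 → H; chars FH.
Square: 4.05491/2 → 2, 0.18199/1 → 0; chars 20.
Subsquare: 0.05491/0.0833333 → 0 → a, 0.18199/0.0416667 → 4 → e; chars ae.
Extended square: 0.05491/0.00833333 → 6, 0.01532/0.00416667 → 3; chars 63.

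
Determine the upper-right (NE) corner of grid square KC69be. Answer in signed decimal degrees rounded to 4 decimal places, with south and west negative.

-60.7917, 32.1667

Field K=10, C=2: +10·20° lon, +2·10° lat → SW at lon 20°, lat -70°.
Square 6, 9: +6·2° lon, +9·1° lat → SW at lon 32°, lat -61°.
Subsquare b=1, e=4: +1·0.0833333° lon, +4·0.0416667° lat → SW at lon 32.0833°, lat -60.8333°.
Cell spans 0.0833333° lon × 0.0416667° lat. NE corner is SW corner plus one full cell.
latitude -60.7917, longitude 32.1667.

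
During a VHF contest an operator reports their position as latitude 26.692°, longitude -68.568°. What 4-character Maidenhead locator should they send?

FL56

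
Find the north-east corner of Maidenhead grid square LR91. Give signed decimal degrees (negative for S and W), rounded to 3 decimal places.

82.000, 60.000

Field L=11, R=17: +11·20° lon, +17·10° lat → SW at lon 40°, lat 80°.
Square 9, 1: +9·2° lon, +1·1° lat → SW at lon 58°, lat 81°.
Cell spans 2° lon × 1° lat. NE corner is SW corner plus one full cell.
latitude 82.000, longitude 60.000.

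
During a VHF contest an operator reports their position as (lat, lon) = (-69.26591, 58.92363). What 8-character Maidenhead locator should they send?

LC90lr06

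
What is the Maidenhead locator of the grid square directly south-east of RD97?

Longitude square 9; +1 → 10, wraps to 0, carry into field.
Longitude field R = 17; +1 → 18, wraps to 0 = A, wrapping around the antimeridian.
Latitude square 7; −1 → 6.

AD06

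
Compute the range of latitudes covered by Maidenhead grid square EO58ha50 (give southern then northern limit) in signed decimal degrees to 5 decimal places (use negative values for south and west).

58.00000, 58.00417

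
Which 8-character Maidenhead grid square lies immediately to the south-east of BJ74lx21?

BJ74lx30

Longitude extended square 2; +1 → 3.
Latitude extended square 1; −1 → 0.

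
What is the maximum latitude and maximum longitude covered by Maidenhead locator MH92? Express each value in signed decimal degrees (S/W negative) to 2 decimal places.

Field M=12, H=7: +12·20° lon, +7·10° lat → SW at lon 60°, lat -20°.
Square 9, 2: +9·2° lon, +2·1° lat → SW at lon 78°, lat -18°.
Cell spans 2° lon × 1° lat. NE corner is SW corner plus one full cell.
latitude -17.00, longitude 80.00.

-17.00, 80.00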